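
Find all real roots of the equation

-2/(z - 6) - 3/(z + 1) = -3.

z = -0.0985 or z = 6.7652

Multiply both sides by (z - 6)(z + 1):
-2(z + 1) - 3(z - 6) = -3(z - 6)(z + 1).
Expand and collect terms: -3z² + 20z + 2 = 0.
By the quadratic formula, z = (-20 ± √424) / -6, so z ≈ -0.0985 or z ≈ 6.7652.
Neither value makes a denominator zero (z ≠ 6, z ≠ -1), so both are valid.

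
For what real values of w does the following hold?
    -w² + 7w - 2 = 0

Discriminant: (7)² − 4·(-1)·(-2) = 41.
Quadratic formula: w = (-7 ± √41) / (-2).
So w = 7/2 - √(41)/2 ≈ 0.2984 or w = √(41)/2 + 7/2 ≈ 6.7016.

w = 0.2984 or w = 6.7016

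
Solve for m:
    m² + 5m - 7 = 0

m = -6.1401 or m = 1.1401

Discriminant: (5)² − 4·1·(-7) = 53.
Quadratic formula: m = (-5 ± √53) / 2.
So m = -5/2 + √(53)/2 ≈ 1.1401 or m = -√(53)/2 - 5/2 ≈ -6.1401.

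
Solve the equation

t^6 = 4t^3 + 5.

t = -1 or t = 1.71

Let u = t^3. The equation becomes u^2 - 4u - 5 = 0.
Factor: (u - 5)(u + 1) = 0, so u = 5 or u = -1.
t^3 = 5 gives t = (5)^(1/3) ~= 1.71.
t^3 = -1 gives t = -1.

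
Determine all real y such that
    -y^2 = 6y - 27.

y = -9 or y = 3

Bring every term to one side: -y^2 - 6y + 27 = 0.
Factor: -1(y - 3)(y + 9) = 0.
So y = 3 or y = -9.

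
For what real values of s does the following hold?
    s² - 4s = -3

Bring every term to one side: s² - 4s + 3 = 0.
Factor: (s - 1)(s - 3) = 0.
So s = 1 or s = 3.

s = 1 or s = 3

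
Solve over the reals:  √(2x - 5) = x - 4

Square both sides: 2x - 5 = (x - 4)².
Expand and rearrange: x² - 10x + 21 = 0.
Solving gives x = 7 or x = 3.
Check each candidate in the original equation:
  x = 7: √(9) = 3, while x - 4 = 3 — valid.
  x = 3: √(1) = 1, while x - 4 = -1 — extraneous.

x = 7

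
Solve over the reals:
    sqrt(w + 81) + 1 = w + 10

Isolate the radical: sqrt(w + 81) = w + 9.
Square both sides: w + 81 = (w + 9)^2.
Expand and rearrange: w^2 + 17w = 0.
Solving gives w = 0 or w = -17.
Check each candidate in the original equation:
  w = 0: sqrt(81) = 9, while w + 9 = 9 — valid.
  w = -17: sqrt(64) = 8, while w + 9 = -8 — extraneous.

w = 0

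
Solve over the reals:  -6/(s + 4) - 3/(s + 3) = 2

Multiply both sides by (s + 4)(s + 3):
-6(s + 3) - 3(s + 4) = 2(s + 4)(s + 3).
Expand and collect terms: 2s² + 23s + 54 = 0.
By the quadratic formula, s = (-23 ± √97) / 4, so s ≈ -3.2878 or s ≈ -8.2122.
Neither value makes a denominator zero (s ≠ -4, s ≠ -3), so both are valid.

s = -8.2122 or s = -3.2878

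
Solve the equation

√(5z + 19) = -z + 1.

z = -2

Square both sides: 5z + 19 = (-z + 1)².
Expand and rearrange: z² - 7z - 18 = 0.
Solving gives z = 9 or z = -2.
Check each candidate in the original equation:
  z = 9: √(64) = 8, while -z + 1 = -8 — extraneous.
  z = -2: √(9) = 3, while -z + 1 = 3 — valid.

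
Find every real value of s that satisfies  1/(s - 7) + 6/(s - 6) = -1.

Multiply both sides by (s - 7)(s - 6):
(s - 6) + 6(s - 7) = -(s - 7)(s - 6).
Expand and collect terms: -s² + 6s + 6 = 0.
By the quadratic formula, s = (-6 ± √60) / -2, so s ≈ -0.873 or s ≈ 6.873.
Neither value makes a denominator zero (s ≠ 7, s ≠ 6), so both are valid.

s = -0.873 or s = 6.873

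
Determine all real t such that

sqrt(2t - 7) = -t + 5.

Square both sides: 2t - 7 = (-t + 5)^2.
Expand and rearrange: t^2 - 12t + 32 = 0.
Solving gives t = 8 or t = 4.
Check each candidate in the original equation:
  t = 8: sqrt(9) = 3, while -t + 5 = -3 — extraneous.
  t = 4: sqrt(1) = 1, while -t + 5 = 1 — valid.

t = 4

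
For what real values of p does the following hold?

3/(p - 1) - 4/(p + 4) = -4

p = -2.75 or p = 0

Multiply both sides by (p - 1)(p + 4):
3(p + 4) - 4(p - 1) = -4(p - 1)(p + 4).
Expand and collect terms: -4p^2 - 11p = 0.
Factor or apply the quadratic formula: p = -2.75 or p = 0.
Neither value makes a denominator zero (p != 1, p != -4), so both are valid.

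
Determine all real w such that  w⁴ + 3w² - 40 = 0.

w = -2.2361 or w = 2.2361

Let u = w². The equation becomes u² + 3u - 40 = 0.
Factor: (u - 5)(u + 8) = 0, so u = 5 or u = -8.
w² = 5 gives w = ±√(5) ≈ ±2.2361.
w² = -8 < 0 has no real solution.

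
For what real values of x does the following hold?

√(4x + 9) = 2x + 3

Square both sides: 4x + 9 = (2x + 3)².
Expand and rearrange: 4x² + 8x = 0.
Solving gives x = 0 or x = -2.
Check each candidate in the original equation:
  x = 0: √(9) = 3, while 2x + 3 = 3 — valid.
  x = -2: √(1) = 1, while 2x + 3 = -1 — extraneous.

x = 0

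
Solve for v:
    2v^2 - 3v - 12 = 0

v = -1.8117 or v = 3.3117

Discriminant: (-3)^2 - 4*2*(-12) = 105.
Quadratic formula: v = (3 +/- sqrt(105)) / 4.
So v = 3/4 + sqrt(105)/4 ~= 3.3117 or v = 3/4 - sqrt(105)/4 ~= -1.8117.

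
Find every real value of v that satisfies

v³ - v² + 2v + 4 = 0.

Possible rational roots are divisors of 4. Testing v = -1 gives 0, so (v + 1) is a factor.
Divide: v³ - v² + 2v + 4 = (v + 1)(v² - 2v + 4).
The quadratic v² - 2v + 4 has discriminant -12 < 0, so no further real roots.

v = -1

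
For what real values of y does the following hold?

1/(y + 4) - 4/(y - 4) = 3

y = -3.5957 or y = 2.5957

Multiply both sides by (y + 4)(y - 4):
(y - 4) - 4(y + 4) = 3(y + 4)(y - 4).
Expand and collect terms: 3y^2 + 3y - 28 = 0.
By the quadratic formula, y = (-3 +/- sqrt(345)) / 6, so y ~= 2.5957 or y ~= -3.5957.
Neither value makes a denominator zero (y != -4, y != 4), so both are valid.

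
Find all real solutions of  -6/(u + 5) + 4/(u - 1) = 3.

Multiply both sides by (u + 5)(u - 1):
-6(u - 1) + 4(u + 5) = 3(u + 5)(u - 1).
Expand and collect terms: 3u^2 + 14u - 41 = 0.
By the quadratic formula, u = (-14 +/- sqrt(688)) / 6, so u ~= 2.0383 or u ~= -6.705.
Neither value makes a denominator zero (u != -5, u != 1), so both are valid.

u = -6.705 or u = 2.0383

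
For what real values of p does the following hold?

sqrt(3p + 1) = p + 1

p = 0 or p = 1

Square both sides: 3p + 1 = (p + 1)^2.
Expand and rearrange: p^2 - p = 0.
Solving gives p = 1 or p = 0.
Check each candidate in the original equation:
  p = 1: sqrt(4) = 2, while p + 1 = 2 — valid.
  p = 0: sqrt(1) = 1, while p + 1 = 1 — valid.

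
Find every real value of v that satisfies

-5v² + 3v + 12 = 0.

v = -1.278 or v = 1.878

Discriminant: (3)² − 4·(-5)·12 = 249.
Quadratic formula: v = (-3 ± √249) / (-10).
So v = 3/10 - √(249)/10 ≈ -1.278 or v = 3/10 + √(249)/10 ≈ 1.878.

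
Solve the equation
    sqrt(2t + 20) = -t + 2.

t = -2

Square both sides: 2t + 20 = (-t + 2)^2.
Expand and rearrange: t^2 - 6t - 16 = 0.
Solving gives t = 8 or t = -2.
Check each candidate in the original equation:
  t = 8: sqrt(36) = 6, while -t + 2 = -6 — extraneous.
  t = -2: sqrt(16) = 4, while -t + 2 = 4 — valid.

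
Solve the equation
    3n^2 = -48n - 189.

n = -9 or n = -7

Bring every term to one side: 3n^2 + 48n + 189 = 0.
Factor: 3(n + 7)(n + 9) = 0.
So n = -7 or n = -9.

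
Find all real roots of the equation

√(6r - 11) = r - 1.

r = 2 or r = 6

Square both sides: 6r - 11 = (r - 1)².
Expand and rearrange: r² - 8r + 12 = 0.
Solving gives r = 6 or r = 2.
Check each candidate in the original equation:
  r = 6: √(25) = 5, while r - 1 = 5 — valid.
  r = 2: √(1) = 1, while r - 1 = 1 — valid.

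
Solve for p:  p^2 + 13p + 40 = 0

Factor: (p + 5)(p + 8) = 0.
So p = -5 or p = -8.

p = -8 or p = -5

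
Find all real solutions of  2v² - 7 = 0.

Discriminant: (0)² − 4·2·(-7) = 56.
Quadratic formula: v = (0 ± √56) / 4.
So v = √(14)/2 ≈ 1.8708 or v = -√(14)/2 ≈ -1.8708.

v = -1.8708 or v = 1.8708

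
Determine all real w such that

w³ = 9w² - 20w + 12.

w = 1 or w = 2 or w = 6

Rearrange: w³ - 9w² + 20w - 12 = 0.
Possible rational roots are divisors of -12. Testing w = 1 gives 0, so (w - 1) is a factor.
Divide: w³ - 9w² + 20w - 12 = (w - 1)(w² - 8w + 12).
Factor the quadratic: w = 6 or w = 2.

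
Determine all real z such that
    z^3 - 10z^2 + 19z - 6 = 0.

z = 0.3944 or z = 2 or z = 7.6056

Possible rational roots are divisors of -6. Testing z = 2 gives 0, so (z - 2) is a factor.
Divide: z^3 - 10z^2 + 19z - 6 = (z - 2)(z^2 - 8z + 3).
Apply the quadratic formula to z^2 - 8z + 3 = 0: z = (8 +/- sqrt(52))/2, i.e. z ~= 7.6056 or z ~= 0.3944.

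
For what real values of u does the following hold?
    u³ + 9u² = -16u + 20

u = -5 or u = -4.8284 or u = 0.8284

Rearrange: u³ + 9u² + 16u - 20 = 0.
Possible rational roots are divisors of -20. Testing u = -5 gives 0, so (u + 5) is a factor.
Divide: u³ + 9u² + 16u - 20 = (u + 5)(u² + 4u - 4).
Apply the quadratic formula to u² + 4u - 4 = 0: u = (-4 ± √32)/2, i.e. u ≈ 0.8284 or u ≈ -4.8284.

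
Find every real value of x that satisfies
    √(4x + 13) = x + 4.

Square both sides: 4x + 13 = (x + 4)².
Expand and rearrange: x² + 4x + 3 = 0.
Solving gives x = -1 or x = -3.
Check each candidate in the original equation:
  x = -1: √(9) = 3, while x + 4 = 3 — valid.
  x = -3: √(1) = 1, while x + 4 = 1 — valid.

x = -3 or x = -1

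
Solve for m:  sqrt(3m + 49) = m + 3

m = 5

Square both sides: 3m + 49 = (m + 3)^2.
Expand and rearrange: m^2 + 3m - 40 = 0.
Solving gives m = 5 or m = -8.
Check each candidate in the original equation:
  m = 5: sqrt(64) = 8, while m + 3 = 8 — valid.
  m = -8: sqrt(25) = 5, while m + 3 = -5 — extraneous.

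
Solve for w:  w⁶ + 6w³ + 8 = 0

Let u = w³. The equation becomes u² + 6u + 8 = 0.
Factor: (u + 2)(u + 4) = 0, so u = -2 or u = -4.
w³ = -2 gives w = -∛(2) ≈ -1.2599.
w³ = -4 gives w = -∛(4) ≈ -1.5874.

w = -1.5874 or w = -1.2599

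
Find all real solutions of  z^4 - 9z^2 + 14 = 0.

z = -2.6458 or z = -1.4142 or z = 1.4142 or z = 2.6458

Let u = z^2. The equation becomes u^2 - 9u + 14 = 0.
Factor: (u - 2)(u - 7) = 0, so u = 2 or u = 7.
z^2 = 2 gives z = +/-sqrt(2) ~= +/-1.4142.
z^2 = 7 gives z = +/-sqrt(7) ~= +/-2.6458.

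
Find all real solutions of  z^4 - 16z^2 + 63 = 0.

Let u = z^2. The equation becomes u^2 - 16u + 63 = 0.
Factor: (u - 7)(u - 9) = 0, so u = 7 or u = 9.
z^2 = 7 gives z = +/-sqrt(7) ~= +/-2.6458.
z^2 = 9 gives z = +/-3.

z = -3 or z = -2.6458 or z = 2.6458 or z = 3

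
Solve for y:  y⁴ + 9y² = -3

No real solutions.

Let u = y². The equation becomes u² + 9u + 3 = 0.
By the quadratic formula, u = -9/2 + √(69)/2 or u = -9/2 - √(69)/2.
y² = -9/2 + √(69)/2 < 0 has no real solution.
y² = -9/2 - √(69)/2 < 0 has no real solution.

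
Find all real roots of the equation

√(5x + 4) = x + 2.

Square both sides: 5x + 4 = (x + 2)².
Expand and rearrange: x² - x = 0.
Solving gives x = 1 or x = 0.
Check each candidate in the original equation:
  x = 1: √(9) = 3, while x + 2 = 3 — valid.
  x = 0: √(4) = 2, while x + 2 = 2 — valid.

x = 0 or x = 1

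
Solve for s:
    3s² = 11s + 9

Rearrange to standard form: 3s² - 11s - 9 = 0.
Discriminant: (-11)² − 4·3·(-9) = 229.
Quadratic formula: s = (11 ± √229) / 6.
So s = 11/6 + √(229)/6 ≈ 4.3555 or s = 11/6 - √(229)/6 ≈ -0.6888.

s = -0.6888 or s = 4.3555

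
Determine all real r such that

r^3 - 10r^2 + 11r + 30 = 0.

Possible rational roots are divisors of 30. Testing r = 3 gives 0, so (r - 3) is a factor.
Divide: r^3 - 10r^2 + 11r + 30 = (r - 3)(r^2 - 7r - 10).
Apply the quadratic formula to r^2 - 7r - 10 = 0: r = (7 +/- sqrt(89))/2, i.e. r ~= 8.217 or r ~= -1.217.

r = -1.217 or r = 3 or r = 8.217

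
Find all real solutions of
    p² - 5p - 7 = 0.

Discriminant: (-5)² − 4·1·(-7) = 53.
Quadratic formula: p = (5 ± √53) / 2.
So p = 5/2 + √(53)/2 ≈ 6.1401 or p = 5/2 - √(53)/2 ≈ -1.1401.

p = -1.1401 or p = 6.1401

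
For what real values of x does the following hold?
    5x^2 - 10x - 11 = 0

Discriminant: (-10)^2 - 4*5*(-11) = 320.
Quadratic formula: x = (10 +/- sqrt(320)) / 10.
So x = 1 + 4*sqrt(5)/5 ~= 2.7889 or x = 1 - 4*sqrt(5)/5 ~= -0.7889.

x = -0.7889 or x = 2.7889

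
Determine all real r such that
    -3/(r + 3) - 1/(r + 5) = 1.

r = -7.7321 or r = -4.2679

Multiply both sides by (r + 3)(r + 5):
-3(r + 5) - (r + 3) = (r + 3)(r + 5).
Expand and collect terms: r^2 + 12r + 33 = 0.
By the quadratic formula, r = (-12 +/- sqrt(12)) / 2, so r ~= -4.2679 or r ~= -7.7321.
Neither value makes a denominator zero (r != -3, r != -5), so both are valid.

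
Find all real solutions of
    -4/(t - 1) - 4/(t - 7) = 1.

Multiply both sides by (t - 1)(t - 7):
-4(t - 7) - 4(t - 1) = (t - 1)(t - 7).
Expand and collect terms: t^2 - 25 = 0.
Factor or apply the quadratic formula: t = 5 or t = -5.
Neither value makes a denominator zero (t != 1, t != 7), so both are valid.

t = -5 or t = 5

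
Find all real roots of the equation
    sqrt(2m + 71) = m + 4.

m = 5

Square both sides: 2m + 71 = (m + 4)^2.
Expand and rearrange: m^2 + 6m - 55 = 0.
Solving gives m = 5 or m = -11.
Check each candidate in the original equation:
  m = 5: sqrt(81) = 9, while m + 4 = 9 — valid.
  m = -11: sqrt(49) = 7, while m + 4 = -7 — extraneous.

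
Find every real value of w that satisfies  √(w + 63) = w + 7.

Square both sides: w + 63 = (w + 7)².
Expand and rearrange: w² + 13w - 14 = 0.
Solving gives w = 1 or w = -14.
Check each candidate in the original equation:
  w = 1: √(64) = 8, while w + 7 = 8 — valid.
  w = -14: √(49) = 7, while w + 7 = -7 — extraneous.

w = 1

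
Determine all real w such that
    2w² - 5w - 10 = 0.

w = -1.3117 or w = 3.8117

Discriminant: (-5)² − 4·2·(-10) = 105.
Quadratic formula: w = (5 ± √105) / 4.
So w = 5/4 + √(105)/4 ≈ 3.8117 or w = 5/4 - √(105)/4 ≈ -1.3117.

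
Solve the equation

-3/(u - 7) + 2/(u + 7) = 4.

u = -6.4705 or u = 6.2205

Multiply both sides by (u - 7)(u + 7):
-3(u + 7) + 2(u - 7) = 4(u - 7)(u + 7).
Expand and collect terms: 4u^2 + u - 161 = 0.
By the quadratic formula, u = (-1 +/- sqrt(2577)) / 8, so u ~= 6.2205 or u ~= -6.4705.
Neither value makes a denominator zero (u != 7, u != -7), so both are valid.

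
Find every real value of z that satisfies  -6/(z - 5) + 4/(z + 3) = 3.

z = -1 or z = 2.3333

Multiply both sides by (z - 5)(z + 3):
-6(z + 3) + 4(z - 5) = 3(z - 5)(z + 3).
Expand and collect terms: 3z² - 4z - 7 = 0.
Factor or apply the quadratic formula: z = 2.3333 or z = -1.
Neither value makes a denominator zero (z ≠ 5, z ≠ -3), so both are valid.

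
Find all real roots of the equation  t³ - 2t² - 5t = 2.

t = -1 or t = -0.5616 or t = 3.5616

Rearrange: t³ - 2t² - 5t - 2 = 0.
Possible rational roots are divisors of -2. Testing t = -1 gives 0, so (t + 1) is a factor.
Divide: t³ - 2t² - 5t - 2 = (t + 1)(t² - 3t - 2).
Apply the quadratic formula to t² - 3t - 2 = 0: t = (3 ± √17)/2, i.e. t ≈ 3.5616 or t ≈ -0.5616.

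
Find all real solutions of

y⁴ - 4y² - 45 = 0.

Let u = y². The equation becomes u² - 4u - 45 = 0.
Factor: (u + 5)(u - 9) = 0, so u = -5 or u = 9.
y² = -5 < 0 has no real solution.
y² = 9 gives y = ±3.

y = -3 or y = 3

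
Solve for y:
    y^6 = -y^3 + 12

y = -1.5874 or y = 1.4422

Let u = y^3. The equation becomes u^2 + u - 12 = 0.
Factor: (u + 4)(u - 3) = 0, so u = -4 or u = 3.
y^3 = -4 gives y = -(4)^(1/3) ~= -1.5874.
y^3 = 3 gives y = (3)^(1/3) ~= 1.4422.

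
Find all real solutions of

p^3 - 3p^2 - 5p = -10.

Rearrange: p^3 - 3p^2 - 5p + 10 = 0.
Possible rational roots are divisors of 10. Testing p = -2 gives 0, so (p + 2) is a factor.
Divide: p^3 - 3p^2 - 5p + 10 = (p + 2)(p^2 - 5p + 5).
Apply the quadratic formula to p^2 - 5p + 5 = 0: p = (5 +/- sqrt(5))/2, i.e. p ~= 3.618 or p ~= 1.382.

p = -2 or p = 1.382 or p = 3.618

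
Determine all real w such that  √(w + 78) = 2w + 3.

Square both sides: w + 78 = (2w + 3)².
Expand and rearrange: 4w² + 11w - 69 = 0.
Solving gives w = 3 or w = -5.75.
Check each candidate in the original equation:
  w = 3: √(81) = 9, while 2w + 3 = 9 — valid.
  w = -5.75: √(72.25) = 8.5, while 2w + 3 = -8.5 — extraneous.

w = 3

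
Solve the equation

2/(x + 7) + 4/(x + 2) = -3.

x = -7.8629 or x = -3.1371

Multiply both sides by (x + 7)(x + 2):
2(x + 2) + 4(x + 7) = -3(x + 7)(x + 2).
Expand and collect terms: -3x^2 - 33x - 74 = 0.
By the quadratic formula, x = (33 +/- sqrt(201)) / -6, so x ~= -7.8629 or x ~= -3.1371.
Neither value makes a denominator zero (x != -7, x != -2), so both are valid.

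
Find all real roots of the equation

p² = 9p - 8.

p = 1 or p = 8

Bring every term to one side: p² - 9p + 8 = 0.
Factor: (p - 8)(p - 1) = 0.
So p = 8 or p = 1.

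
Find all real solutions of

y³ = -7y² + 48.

y = -5.2749 or y = -4 or y = 2.2749

Rearrange: y³ + 7y² - 48 = 0.
Possible rational roots are divisors of -48. Testing y = -4 gives 0, so (y + 4) is a factor.
Divide: y³ + 7y² - 48 = (y + 4)(y² + 3y - 12).
Apply the quadratic formula to y² + 3y - 12 = 0: y = (-3 ± √57)/2, i.e. y ≈ 2.2749 or y ≈ -5.2749.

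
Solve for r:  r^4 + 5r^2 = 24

r = -1.7321 or r = 1.7321

Let u = r^2. The equation becomes u^2 + 5u - 24 = 0.
Factor: (u - 3)(u + 8) = 0, so u = 3 or u = -8.
r^2 = 3 gives r = +/-sqrt(3) ~= +/-1.7321.
r^2 = -8 < 0 has no real solution.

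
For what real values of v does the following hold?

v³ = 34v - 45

v = -6.4051 or v = 1.4051 or v = 5

Rearrange: v³ - 34v + 45 = 0.
Possible rational roots are divisors of 45. Testing v = 5 gives 0, so (v - 5) is a factor.
Divide: v³ - 34v + 45 = (v - 5)(v² + 5v - 9).
Apply the quadratic formula to v² + 5v - 9 = 0: v = (-5 ± √61)/2, i.e. v ≈ 1.4051 or v ≈ -6.4051.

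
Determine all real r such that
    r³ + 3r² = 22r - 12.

r = -6.6056 or r = 0.6056 or r = 3

Rearrange: r³ + 3r² - 22r + 12 = 0.
Possible rational roots are divisors of 12. Testing r = 3 gives 0, so (r - 3) is a factor.
Divide: r³ + 3r² - 22r + 12 = (r - 3)(r² + 6r - 4).
Apply the quadratic formula to r² + 6r - 4 = 0: r = (-6 ± √52)/2, i.e. r ≈ 0.6056 or r ≈ -6.6056.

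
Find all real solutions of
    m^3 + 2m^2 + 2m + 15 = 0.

Possible rational roots are divisors of 15. Testing m = -3 gives 0, so (m + 3) is a factor.
Divide: m^3 + 2m^2 + 2m + 15 = (m + 3)(m^2 - m + 5).
The quadratic m^2 - m + 5 has discriminant -19 < 0, so no further real roots.

m = -3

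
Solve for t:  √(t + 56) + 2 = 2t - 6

t = 8

Isolate the radical: √(t + 56) = 2t - 8.
Square both sides: t + 56 = (2t - 8)².
Expand and rearrange: 4t² - 33t + 8 = 0.
Solving gives t = 8 or t = 0.25.
Check each candidate in the original equation:
  t = 8: √(64) = 8, while 2t - 8 = 8 — valid.
  t = 0.25: √(56.25) = 7.5, while 2t - 8 = -7.5 — extraneous.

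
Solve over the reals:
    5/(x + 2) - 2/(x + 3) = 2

x = -3.3508 or x = -0.1492

Multiply both sides by (x + 2)(x + 3):
5(x + 3) - 2(x + 2) = 2(x + 2)(x + 3).
Expand and collect terms: 2x² + 7x + 1 = 0.
By the quadratic formula, x = (-7 ± √41) / 4, so x ≈ -0.1492 or x ≈ -3.3508.
Neither value makes a denominator zero (x ≠ -2, x ≠ -3), so both are valid.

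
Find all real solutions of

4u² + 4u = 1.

u = -1.2071 or u = 0.2071

Rearrange to standard form: 4u² + 4u - 1 = 0.
Discriminant: (4)² − 4·4·(-1) = 32.
Quadratic formula: u = (-4 ± √32) / 8.
So u = -1/2 + √(2)/2 ≈ 0.2071 or u = -√(2)/2 - 1/2 ≈ -1.2071.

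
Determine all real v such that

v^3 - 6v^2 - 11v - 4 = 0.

Possible rational roots are divisors of -4. Testing v = -1 gives 0, so (v + 1) is a factor.
Divide: v^3 - 6v^2 - 11v - 4 = (v + 1)(v^2 - 7v - 4).
Apply the quadratic formula to v^2 - 7v - 4 = 0: v = (7 +/- sqrt(65))/2, i.e. v ~= 7.5311 or v ~= -0.5311.

v = -1 or v = -0.5311 or v = 7.5311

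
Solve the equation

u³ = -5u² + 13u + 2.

Rearrange: u³ + 5u² - 13u - 2 = 0.
Possible rational roots are divisors of -2. Testing u = 2 gives 0, so (u - 2) is a factor.
Divide: u³ + 5u² - 13u - 2 = (u - 2)(u² + 7u + 1).
Apply the quadratic formula to u² + 7u + 1 = 0: u = (-7 ± √45)/2, i.e. u ≈ -0.1459 or u ≈ -6.8541.

u = -6.8541 or u = -0.1459 or u = 2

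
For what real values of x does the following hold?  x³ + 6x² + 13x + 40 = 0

Possible rational roots are divisors of 40. Testing x = -5 gives 0, so (x + 5) is a factor.
Divide: x³ + 6x² + 13x + 40 = (x + 5)(x² + x + 8).
The quadratic x² + x + 8 has discriminant -31 < 0, so no further real roots.

x = -5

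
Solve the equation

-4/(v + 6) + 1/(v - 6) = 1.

Multiply both sides by (v + 6)(v - 6):
-4(v - 6) + (v + 6) = (v + 6)(v - 6).
Expand and collect terms: v^2 + 3v - 66 = 0.
By the quadratic formula, v = (-3 +/- sqrt(273)) / 2, so v ~= 6.7614 or v ~= -9.7614.
Neither value makes a denominator zero (v != -6, v != 6), so both are valid.

v = -9.7614 or v = 6.7614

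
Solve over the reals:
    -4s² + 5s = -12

s = -1.2164 or s = 2.4664

Rearrange to standard form: -4s² + 5s + 12 = 0.
Discriminant: (5)² − 4·(-4)·12 = 217.
Quadratic formula: s = (-5 ± √217) / (-8).
So s = 5/8 - √(217)/8 ≈ -1.2164 or s = 5/8 + √(217)/8 ≈ 2.4664.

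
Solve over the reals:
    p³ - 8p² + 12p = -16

p = -0.8284 or p = 4 or p = 4.8284

Rearrange: p³ - 8p² + 12p + 16 = 0.
Possible rational roots are divisors of 16. Testing p = 4 gives 0, so (p - 4) is a factor.
Divide: p³ - 8p² + 12p + 16 = (p - 4)(p² - 4p - 4).
Apply the quadratic formula to p² - 4p - 4 = 0: p = (4 ± √32)/2, i.e. p ≈ 4.8284 or p ≈ -0.8284.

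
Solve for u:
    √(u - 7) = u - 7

u = 7 or u = 8

Square both sides: u - 7 = (u - 7)².
Expand and rearrange: u² - 15u + 56 = 0.
Solving gives u = 8 or u = 7.
Check each candidate in the original equation:
  u = 8: √(1) = 1, while u - 7 = 1 — valid.
  u = 7: √(0) = 0, while u - 7 = 0 — valid.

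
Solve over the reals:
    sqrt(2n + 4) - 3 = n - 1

Isolate the radical: sqrt(2n + 4) = n + 2.
Square both sides: 2n + 4 = (n + 2)^2.
Expand and rearrange: n^2 + 2n = 0.
Solving gives n = 0 or n = -2.
Check each candidate in the original equation:
  n = 0: sqrt(4) = 2, while n + 2 = 2 — valid.
  n = -2: sqrt(0) = 0, while n + 2 = 0 — valid.

n = -2 or n = 0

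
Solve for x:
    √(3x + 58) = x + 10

x = -3

Square both sides: 3x + 58 = (x + 10)².
Expand and rearrange: x² + 17x + 42 = 0.
Solving gives x = -3 or x = -14.
Check each candidate in the original equation:
  x = -3: √(49) = 7, while x + 10 = 7 — valid.
  x = -14: √(16) = 4, while x + 10 = -4 — extraneous.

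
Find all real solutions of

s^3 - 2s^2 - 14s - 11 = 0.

Possible rational roots are divisors of -11. Testing s = -1 gives 0, so (s + 1) is a factor.
Divide: s^3 - 2s^2 - 14s - 11 = (s + 1)(s^2 - 3s - 11).
Apply the quadratic formula to s^2 - 3s - 11 = 0: s = (3 +/- sqrt(53))/2, i.e. s ~= 5.1401 or s ~= -2.1401.

s = -2.1401 or s = -1 or s = 5.1401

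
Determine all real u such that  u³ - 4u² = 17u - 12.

u = -3 or u = 0.6277 or u = 6.3723

Rearrange: u³ - 4u² - 17u + 12 = 0.
Possible rational roots are divisors of 12. Testing u = -3 gives 0, so (u + 3) is a factor.
Divide: u³ - 4u² - 17u + 12 = (u + 3)(u² - 7u + 4).
Apply the quadratic formula to u² - 7u + 4 = 0: u = (7 ± √33)/2, i.e. u ≈ 6.3723 or u ≈ 0.6277.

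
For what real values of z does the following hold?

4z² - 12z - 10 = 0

z = -0.6794 or z = 3.6794

Discriminant: (-12)² − 4·4·(-10) = 304.
Quadratic formula: z = (12 ± √304) / 8.
So z = 3/2 + √(19)/2 ≈ 3.6794 or z = 3/2 - √(19)/2 ≈ -0.6794.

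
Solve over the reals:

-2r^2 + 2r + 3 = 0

Discriminant: (2)^2 - 4*(-2)*3 = 28.
Quadratic formula: r = (-2 +/- sqrt(28)) / (-4).
So r = 1/2 - sqrt(7)/2 ~= -0.8229 or r = 1/2 + sqrt(7)/2 ~= 1.8229.

r = -0.8229 or r = 1.8229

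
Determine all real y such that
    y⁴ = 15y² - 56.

Let u = y². The equation becomes u² - 15u + 56 = 0.
Factor: (u - 7)(u - 8) = 0, so u = 7 or u = 8.
y² = 7 gives y = ±√(7) ≈ ±2.6458.
y² = 8 gives y = ±2·√(2) ≈ ±2.8284.

y = -2.8284 or y = -2.6458 or y = 2.6458 or y = 2.8284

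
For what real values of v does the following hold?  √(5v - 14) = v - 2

v = 3 or v = 6

Square both sides: 5v - 14 = (v - 2)².
Expand and rearrange: v² - 9v + 18 = 0.
Solving gives v = 6 or v = 3.
Check each candidate in the original equation:
  v = 6: √(16) = 4, while v - 2 = 4 — valid.
  v = 3: √(1) = 1, while v - 2 = 1 — valid.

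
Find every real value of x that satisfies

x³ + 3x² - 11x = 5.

Rearrange: x³ + 3x² - 11x - 5 = 0.
Possible rational roots are divisors of -5. Testing x = -5 gives 0, so (x + 5) is a factor.
Divide: x³ + 3x² - 11x - 5 = (x + 5)(x² - 2x - 1).
Apply the quadratic formula to x² - 2x - 1 = 0: x = (2 ± √8)/2, i.e. x ≈ 2.4142 or x ≈ -0.4142.

x = -5 or x = -0.4142 or x = 2.4142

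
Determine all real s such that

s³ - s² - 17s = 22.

Rearrange: s³ - s² - 17s - 22 = 0.
Possible rational roots are divisors of -22. Testing s = -2 gives 0, so (s + 2) is a factor.
Divide: s³ - s² - 17s - 22 = (s + 2)(s² - 3s - 11).
Apply the quadratic formula to s² - 3s - 11 = 0: s = (3 ± √53)/2, i.e. s ≈ 5.1401 or s ≈ -2.1401.

s = -2.1401 or s = -2 or s = 5.1401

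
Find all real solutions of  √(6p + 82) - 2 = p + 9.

Isolate the radical: √(6p + 82) = p + 11.
Square both sides: 6p + 82 = (p + 11)².
Expand and rearrange: p² + 16p + 39 = 0.
Solving gives p = -3 or p = -13.
Check each candidate in the original equation:
  p = -3: √(64) = 8, while p + 11 = 8 — valid.
  p = -13: √(4) = 2, while p + 11 = -2 — extraneous.

p = -3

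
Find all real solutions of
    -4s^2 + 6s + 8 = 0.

s = -0.8508 or s = 2.3508

Discriminant: (6)^2 - 4*(-4)*8 = 164.
Quadratic formula: s = (-6 +/- sqrt(164)) / (-8).
So s = 3/4 - sqrt(41)/4 ~= -0.8508 or s = 3/4 + sqrt(41)/4 ~= 2.3508.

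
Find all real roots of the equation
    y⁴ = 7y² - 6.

Let u = y². The equation becomes u² - 7u + 6 = 0.
Factor: (u - 6)(u - 1) = 0, so u = 6 or u = 1.
y² = 6 gives y = ±√(6) ≈ ±2.4495.
y² = 1 gives y = ±1.

y = -2.4495 or y = -1 or y = 1 or y = 2.4495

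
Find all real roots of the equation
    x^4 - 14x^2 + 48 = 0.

x = -2.8284 or x = -2.4495 or x = 2.4495 or x = 2.8284

Let u = x^2. The equation becomes u^2 - 14u + 48 = 0.
Factor: (u - 6)(u - 8) = 0, so u = 6 or u = 8.
x^2 = 6 gives x = +/-sqrt(6) ~= +/-2.4495.
x^2 = 8 gives x = +/-2*sqrt(2) ~= +/-2.8284.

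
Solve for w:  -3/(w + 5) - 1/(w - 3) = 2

Multiply both sides by (w + 5)(w - 3):
-3(w - 3) - (w + 5) = 2(w + 5)(w - 3).
Expand and collect terms: 2w^2 + 8w - 34 = 0.
By the quadratic formula, w = (-8 +/- sqrt(336)) / 4, so w ~= 2.5826 or w ~= -6.5826.
Neither value makes a denominator zero (w != -5, w != 3), so both are valid.

w = -6.5826 or w = 2.5826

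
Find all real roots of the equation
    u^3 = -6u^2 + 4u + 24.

u = -6 or u = -2 or u = 2

Rearrange: u^3 + 6u^2 - 4u - 24 = 0.
Possible rational roots are divisors of -24. Testing u = -2 gives 0, so (u + 2) is a factor.
Divide: u^3 + 6u^2 - 4u - 24 = (u + 2)(u^2 + 4u - 12).
Factor the quadratic: u = 2 or u = -6.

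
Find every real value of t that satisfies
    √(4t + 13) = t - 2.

t = 9

Square both sides: 4t + 13 = (t - 2)².
Expand and rearrange: t² - 8t - 9 = 0.
Solving gives t = 9 or t = -1.
Check each candidate in the original equation:
  t = 9: √(49) = 7, while t - 2 = 7 — valid.
  t = -1: √(9) = 3, while t - 2 = -3 — extraneous.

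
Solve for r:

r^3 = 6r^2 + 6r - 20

r = -2 or r = 1.5505 or r = 6.4495

Rearrange: r^3 - 6r^2 - 6r + 20 = 0.
Possible rational roots are divisors of 20. Testing r = -2 gives 0, so (r + 2) is a factor.
Divide: r^3 - 6r^2 - 6r + 20 = (r + 2)(r^2 - 8r + 10).
Apply the quadratic formula to r^2 - 8r + 10 = 0: r = (8 +/- sqrt(24))/2, i.e. r ~= 6.4495 or r ~= 1.5505.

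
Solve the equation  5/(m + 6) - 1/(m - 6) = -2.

Multiply both sides by (m + 6)(m - 6):
5(m - 6) - (m + 6) = -2(m + 6)(m - 6).
Expand and collect terms: -2m² - 4m + 108 = 0.
By the quadratic formula, m = (4 ± √880) / -4, so m ≈ -8.4162 or m ≈ 6.4162.
Neither value makes a denominator zero (m ≠ -6, m ≠ 6), so both are valid.

m = -8.4162 or m = 6.4162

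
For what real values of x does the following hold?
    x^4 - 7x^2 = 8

Let u = x^2. The equation becomes u^2 - 7u - 8 = 0.
Factor: (u + 1)(u - 8) = 0, so u = -1 or u = 8.
x^2 = -1 < 0 has no real solution.
x^2 = 8 gives x = +/-2*sqrt(2) ~= +/-2.8284.

x = -2.8284 or x = 2.8284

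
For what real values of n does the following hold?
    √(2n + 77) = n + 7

Square both sides: 2n + 77 = (n + 7)².
Expand and rearrange: n² + 12n - 28 = 0.
Solving gives n = 2 or n = -14.
Check each candidate in the original equation:
  n = 2: √(81) = 9, while n + 7 = 9 — valid.
  n = -14: √(49) = 7, while n + 7 = -7 — extraneous.

n = 2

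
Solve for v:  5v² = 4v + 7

Rearrange to standard form: 5v² - 4v - 7 = 0.
Discriminant: (-4)² − 4·5·(-7) = 156.
Quadratic formula: v = (4 ± √156) / 10.
So v = 2/5 + √(39)/5 ≈ 1.649 or v = 2/5 - √(39)/5 ≈ -0.849.

v = -0.849 or v = 1.649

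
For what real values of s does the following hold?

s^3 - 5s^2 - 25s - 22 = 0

s = -2 or s = -1.3218 or s = 8.3218

Possible rational roots are divisors of -22. Testing s = -2 gives 0, so (s + 2) is a factor.
Divide: s^3 - 5s^2 - 25s - 22 = (s + 2)(s^2 - 7s - 11).
Apply the quadratic formula to s^2 - 7s - 11 = 0: s = (7 +/- sqrt(93))/2, i.e. s ~= 8.3218 or s ~= -1.3218.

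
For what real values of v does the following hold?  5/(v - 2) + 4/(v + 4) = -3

v = -5.7016 or v = 0.7016

Multiply both sides by (v - 2)(v + 4):
5(v + 4) + 4(v - 2) = -3(v - 2)(v + 4).
Expand and collect terms: -3v^2 - 15v + 12 = 0.
By the quadratic formula, v = (15 +/- sqrt(369)) / -6, so v ~= -5.7016 or v ~= 0.7016.
Neither value makes a denominator zero (v != 2, v != -4), so both are valid.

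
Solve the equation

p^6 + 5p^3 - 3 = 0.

p = -1.7696 or p = 0.815

Let u = p^3. The equation becomes u^2 + 5u - 3 = 0.
By the quadratic formula, u = -5/2 + sqrt(37)/2 or u = -sqrt(37)/2 - 5/2.
p^3 = -5/2 + sqrt(37)/2 gives p = (-5/2 + sqrt(37)/2)^(1/3) ~= 0.815.
p^3 = -sqrt(37)/2 - 5/2 gives p = -(5/2 + sqrt(37)/2)^(1/3) ~= -1.7696.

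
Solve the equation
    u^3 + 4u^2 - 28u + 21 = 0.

Possible rational roots are divisors of 21. Testing u = 3 gives 0, so (u - 3) is a factor.
Divide: u^3 + 4u^2 - 28u + 21 = (u - 3)(u^2 + 7u - 7).
Apply the quadratic formula to u^2 + 7u - 7 = 0: u = (-7 +/- sqrt(77))/2, i.e. u ~= 0.8875 or u ~= -7.8875.

u = -7.8875 or u = 0.8875 or u = 3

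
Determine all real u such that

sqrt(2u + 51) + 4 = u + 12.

u = -1

Isolate the radical: sqrt(2u + 51) = u + 8.
Square both sides: 2u + 51 = (u + 8)^2.
Expand and rearrange: u^2 + 14u + 13 = 0.
Solving gives u = -1 or u = -13.
Check each candidate in the original equation:
  u = -1: sqrt(49) = 7, while u + 8 = 7 — valid.
  u = -13: sqrt(25) = 5, while u + 8 = -5 — extraneous.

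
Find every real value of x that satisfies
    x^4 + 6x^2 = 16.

x = -1.4142 or x = 1.4142

Let u = x^2. The equation becomes u^2 + 6u - 16 = 0.
Factor: (u + 8)(u - 2) = 0, so u = -8 or u = 2.
x^2 = -8 < 0 has no real solution.
x^2 = 2 gives x = +/-sqrt(2) ~= +/-1.4142.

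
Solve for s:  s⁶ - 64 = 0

Let u = s³. The equation becomes u² - 64 = 0.
Factor: (u + 8)(u - 8) = 0, so u = -8 or u = 8.
s³ = -8 gives s = -2.
s³ = 8 gives s = 2.

s = -2 or s = 2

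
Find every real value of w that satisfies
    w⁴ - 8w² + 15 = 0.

Let u = w². The equation becomes u² - 8u + 15 = 0.
Factor: (u - 3)(u - 5) = 0, so u = 3 or u = 5.
w² = 3 gives w = ±√(3) ≈ ±1.7321.
w² = 5 gives w = ±√(5) ≈ ±2.2361.

w = -2.2361 or w = -1.7321 or w = 1.7321 or w = 2.2361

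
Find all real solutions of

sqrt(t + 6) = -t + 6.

Square both sides: t + 6 = (-t + 6)^2.
Expand and rearrange: t^2 - 13t + 30 = 0.
Solving gives t = 10 or t = 3.
Check each candidate in the original equation:
  t = 10: sqrt(16) = 4, while -t + 6 = -4 — extraneous.
  t = 3: sqrt(9) = 3, while -t + 6 = 3 — valid.

t = 3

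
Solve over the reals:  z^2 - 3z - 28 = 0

z = -4 or z = 7

Factor: (z - 7)(z + 4) = 0.
So z = 7 or z = -4.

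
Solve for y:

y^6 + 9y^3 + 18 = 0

y = -1.8171 or y = -1.4422

Let u = y^3. The equation becomes u^2 + 9u + 18 = 0.
Factor: (u + 3)(u + 6) = 0, so u = -3 or u = -6.
y^3 = -3 gives y = -(3)^(1/3) ~= -1.4422.
y^3 = -6 gives y = -(6)^(1/3) ~= -1.8171.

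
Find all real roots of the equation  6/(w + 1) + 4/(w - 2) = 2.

Multiply both sides by (w + 1)(w - 2):
6(w - 2) + 4(w + 1) = 2(w + 1)(w - 2).
Expand and collect terms: 2w^2 - 12w + 4 = 0.
By the quadratic formula, w = (12 +/- sqrt(112)) / 4, so w ~= 5.6458 or w ~= 0.3542.
Neither value makes a denominator zero (w != -1, w != 2), so both are valid.

w = 0.3542 or w = 5.6458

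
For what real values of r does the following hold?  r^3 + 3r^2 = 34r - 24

Rearrange: r^3 + 3r^2 - 34r + 24 = 0.
Possible rational roots are divisors of 24. Testing r = 4 gives 0, so (r - 4) is a factor.
Divide: r^3 + 3r^2 - 34r + 24 = (r - 4)(r^2 + 7r - 6).
Apply the quadratic formula to r^2 + 7r - 6 = 0: r = (-7 +/- sqrt(73))/2, i.e. r ~= 0.772 or r ~= -7.772.

r = -7.772 or r = 0.772 or r = 4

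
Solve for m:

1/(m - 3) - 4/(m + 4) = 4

Multiply both sides by (m - 3)(m + 4):
(m + 4) - 4(m - 3) = 4(m - 3)(m + 4).
Expand and collect terms: 4m² + 7m - 64 = 0.
By the quadratic formula, m = (-7 ± √1073) / 8, so m ≈ 3.2196 or m ≈ -4.9696.
Neither value makes a denominator zero (m ≠ 3, m ≠ -4), so both are valid.

m = -4.9696 or m = 3.2196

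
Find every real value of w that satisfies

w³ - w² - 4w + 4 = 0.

w = -2 or w = 1 or w = 2

Possible rational roots are divisors of 4. Testing w = -2 gives 0, so (w + 2) is a factor.
Divide: w³ - w² - 4w + 4 = (w + 2)(w² - 3w + 2).
Factor the quadratic: w = 2 or w = 1.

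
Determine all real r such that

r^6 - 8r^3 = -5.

r = 0.8808 or r = 1.9413

Let u = r^3. The equation becomes u^2 - 8u + 5 = 0.
By the quadratic formula, u = sqrt(11) + 4 or u = 4 - sqrt(11).
r^3 = sqrt(11) + 4 gives r = (sqrt(11) + 4)^(1/3) ~= 1.9413.
r^3 = 4 - sqrt(11) gives r = (4 - sqrt(11))^(1/3) ~= 0.8808.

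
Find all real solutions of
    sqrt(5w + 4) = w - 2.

Square both sides: 5w + 4 = (w - 2)^2.
Expand and rearrange: w^2 - 9w = 0.
Solving gives w = 9 or w = 0.
Check each candidate in the original equation:
  w = 9: sqrt(49) = 7, while w - 2 = 7 — valid.
  w = 0: sqrt(4) = 2, while w - 2 = -2 — extraneous.

w = 9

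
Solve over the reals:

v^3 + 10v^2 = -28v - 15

v = -5 or v = -4.3028 or v = -0.6972

Rearrange: v^3 + 10v^2 + 28v + 15 = 0.
Possible rational roots are divisors of 15. Testing v = -5 gives 0, so (v + 5) is a factor.
Divide: v^3 + 10v^2 + 28v + 15 = (v + 5)(v^2 + 5v + 3).
Apply the quadratic formula to v^2 + 5v + 3 = 0: v = (-5 +/- sqrt(13))/2, i.e. v ~= -0.6972 or v ~= -4.3028.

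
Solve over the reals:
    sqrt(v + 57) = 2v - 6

v = 7

Square both sides: v + 57 = (2v - 6)^2.
Expand and rearrange: 4v^2 - 25v - 21 = 0.
Solving gives v = 7 or v = -0.75.
Check each candidate in the original equation:
  v = 7: sqrt(64) = 8, while 2v - 6 = 8 — valid.
  v = -0.75: sqrt(56.25) = 7.5, while 2v - 6 = -7.5 — extraneous.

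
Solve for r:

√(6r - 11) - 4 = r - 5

r = 2 or r = 6

Isolate the radical: √(6r - 11) = r - 1.
Square both sides: 6r - 11 = (r - 1)².
Expand and rearrange: r² - 8r + 12 = 0.
Solving gives r = 6 or r = 2.
Check each candidate in the original equation:
  r = 6: √(25) = 5, while r - 1 = 5 — valid.
  r = 2: √(1) = 1, while r - 1 = 1 — valid.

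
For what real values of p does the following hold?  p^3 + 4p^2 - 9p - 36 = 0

p = -4 or p = -3 or p = 3

Possible rational roots are divisors of -36. Testing p = 3 gives 0, so (p - 3) is a factor.
Divide: p^3 + 4p^2 - 9p - 36 = (p - 3)(p^2 + 7p + 12).
Factor the quadratic: p = -3 or p = -4.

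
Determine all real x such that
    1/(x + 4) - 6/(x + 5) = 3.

x = -6.7863 or x = -3.8804

Multiply both sides by (x + 4)(x + 5):
(x + 5) - 6(x + 4) = 3(x + 4)(x + 5).
Expand and collect terms: 3x² + 32x + 79 = 0.
By the quadratic formula, x = (-32 ± √76) / 6, so x ≈ -3.8804 or x ≈ -6.7863.
Neither value makes a denominator zero (x ≠ -4, x ≠ -5), so both are valid.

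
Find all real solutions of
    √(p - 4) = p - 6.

p = 8

Square both sides: p - 4 = (p - 6)².
Expand and rearrange: p² - 13p + 40 = 0.
Solving gives p = 8 or p = 5.
Check each candidate in the original equation:
  p = 8: √(4) = 2, while p - 6 = 2 — valid.
  p = 5: √(1) = 1, while p - 6 = -1 — extraneous.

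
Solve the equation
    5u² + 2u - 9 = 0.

u = -1.5565 or u = 1.1565

Discriminant: (2)² − 4·5·(-9) = 184.
Quadratic formula: u = (-2 ± √184) / 10.
So u = -1/5 + √(46)/5 ≈ 1.1565 or u = -√(46)/5 - 1/5 ≈ -1.5565.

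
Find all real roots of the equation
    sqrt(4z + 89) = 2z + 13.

z = -2

Square both sides: 4z + 89 = (2z + 13)^2.
Expand and rearrange: 4z^2 + 48z + 80 = 0.
Solving gives z = -2 or z = -10.
Check each candidate in the original equation:
  z = -2: sqrt(81) = 9, while 2z + 13 = 9 — valid.
  z = -10: sqrt(49) = 7, while 2z + 13 = -7 — extraneous.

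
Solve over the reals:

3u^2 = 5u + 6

u = -0.8081 or u = 2.4748

Rearrange to standard form: 3u^2 - 5u - 6 = 0.
Discriminant: (-5)^2 - 4*3*(-6) = 97.
Quadratic formula: u = (5 +/- sqrt(97)) / 6.
So u = 5/6 + sqrt(97)/6 ~= 2.4748 or u = 5/6 - sqrt(97)/6 ~= -0.8081.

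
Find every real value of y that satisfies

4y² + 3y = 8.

y = -1.8381 or y = 1.0881

Rearrange to standard form: 4y² + 3y - 8 = 0.
Discriminant: (3)² − 4·4·(-8) = 137.
Quadratic formula: y = (-3 ± √137) / 8.
So y = -3/8 + √(137)/8 ≈ 1.0881 or y = -√(137)/8 - 3/8 ≈ -1.8381.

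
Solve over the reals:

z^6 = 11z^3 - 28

z = 1.5874 or z = 1.9129

Let u = z^3. The equation becomes u^2 - 11u + 28 = 0.
Factor: (u - 7)(u - 4) = 0, so u = 7 or u = 4.
z^3 = 7 gives z = (7)^(1/3) ~= 1.9129.
z^3 = 4 gives z = (4)^(1/3) ~= 1.5874.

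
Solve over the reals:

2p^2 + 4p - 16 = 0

Factor: 2(p - 2)(p + 4) = 0.
So p = 2 or p = -4.

p = -4 or p = 2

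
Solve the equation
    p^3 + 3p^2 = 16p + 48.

Rearrange: p^3 + 3p^2 - 16p - 48 = 0.
Possible rational roots are divisors of -48. Testing p = -4 gives 0, so (p + 4) is a factor.
Divide: p^3 + 3p^2 - 16p - 48 = (p + 4)(p^2 - p - 12).
Factor the quadratic: p = 4 or p = -3.

p = -4 or p = -3 or p = 4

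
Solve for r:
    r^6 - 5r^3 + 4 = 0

r = 1 or r = 1.5874

Let u = r^3. The equation becomes u^2 - 5u + 4 = 0.
Factor: (u - 4)(u - 1) = 0, so u = 4 or u = 1.
r^3 = 4 gives r = (4)^(1/3) ~= 1.5874.
r^3 = 1 gives r = 1.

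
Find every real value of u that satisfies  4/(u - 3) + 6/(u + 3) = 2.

Multiply both sides by (u - 3)(u + 3):
4(u + 3) + 6(u - 3) = 2(u - 3)(u + 3).
Expand and collect terms: 2u^2 - 10u - 12 = 0.
Factor or apply the quadratic formula: u = 6 or u = -1.
Neither value makes a denominator zero (u != 3, u != -3), so both are valid.

u = -1 or u = 6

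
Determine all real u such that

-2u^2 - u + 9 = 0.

Discriminant: (-1)^2 - 4*(-2)*9 = 73.
Quadratic formula: u = (1 +/- sqrt(73)) / (-4).
So u = -sqrt(73)/4 - 1/4 ~= -2.386 or u = -1/4 + sqrt(73)/4 ~= 1.886.

u = -2.386 or u = 1.886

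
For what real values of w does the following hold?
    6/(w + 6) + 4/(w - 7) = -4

Multiply both sides by (w + 6)(w - 7):
6(w - 7) + 4(w + 6) = -4(w + 6)(w - 7).
Expand and collect terms: -4w² - 6w + 186 = 0.
By the quadratic formula, w = (6 ± √3012) / -8, so w ≈ -7.6102 or w ≈ 6.1102.
Neither value makes a denominator zero (w ≠ -6, w ≠ 7), so both are valid.

w = -7.6102 or w = 6.1102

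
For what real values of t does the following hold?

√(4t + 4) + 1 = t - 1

Isolate the radical: √(4t + 4) = t - 2.
Square both sides: 4t + 4 = (t - 2)².
Expand and rearrange: t² - 8t = 0.
Solving gives t = 8 or t = 0.
Check each candidate in the original equation:
  t = 8: √(36) = 6, while t - 2 = 6 — valid.
  t = 0: √(4) = 2, while t - 2 = -2 — extraneous.

t = 8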